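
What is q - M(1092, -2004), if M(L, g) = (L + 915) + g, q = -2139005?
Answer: -2139008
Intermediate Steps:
M(L, g) = 915 + L + g (M(L, g) = (915 + L) + g = 915 + L + g)
q - M(1092, -2004) = -2139005 - (915 + 1092 - 2004) = -2139005 - 1*3 = -2139005 - 3 = -2139008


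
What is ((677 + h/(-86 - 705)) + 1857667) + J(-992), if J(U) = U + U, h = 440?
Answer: 1468380320/791 ≈ 1.8564e+6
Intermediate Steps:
J(U) = 2*U
((677 + h/(-86 - 705)) + 1857667) + J(-992) = ((677 + 440/(-86 - 705)) + 1857667) + 2*(-992) = ((677 + 440/(-791)) + 1857667) - 1984 = ((677 - 1/791*440) + 1857667) - 1984 = ((677 - 440/791) + 1857667) - 1984 = (535067/791 + 1857667) - 1984 = 1469949664/791 - 1984 = 1468380320/791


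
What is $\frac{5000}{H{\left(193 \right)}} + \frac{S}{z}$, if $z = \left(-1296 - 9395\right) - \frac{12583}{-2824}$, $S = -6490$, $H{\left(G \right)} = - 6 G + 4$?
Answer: $- \frac{64871884980}{17413168177} \approx -3.7254$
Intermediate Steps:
$H{\left(G \right)} = 4 - 6 G$
$z = - \frac{30178801}{2824}$ ($z = -10691 - - \frac{12583}{2824} = -10691 + \frac{12583}{2824} = - \frac{30178801}{2824} \approx -10687.0$)
$\frac{5000}{H{\left(193 \right)}} + \frac{S}{z} = \frac{5000}{4 - 1158} - \frac{6490}{- \frac{30178801}{2824}} = \frac{5000}{4 - 1158} - - \frac{18327760}{30178801} = \frac{5000}{-1154} + \frac{18327760}{30178801} = 5000 \left(- \frac{1}{1154}\right) + \frac{18327760}{30178801} = - \frac{2500}{577} + \frac{18327760}{30178801} = - \frac{64871884980}{17413168177}$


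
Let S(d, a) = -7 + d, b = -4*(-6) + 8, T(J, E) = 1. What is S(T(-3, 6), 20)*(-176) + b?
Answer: 1088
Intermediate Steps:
b = 32 (b = 24 + 8 = 32)
S(T(-3, 6), 20)*(-176) + b = (-7 + 1)*(-176) + 32 = -6*(-176) + 32 = 1056 + 32 = 1088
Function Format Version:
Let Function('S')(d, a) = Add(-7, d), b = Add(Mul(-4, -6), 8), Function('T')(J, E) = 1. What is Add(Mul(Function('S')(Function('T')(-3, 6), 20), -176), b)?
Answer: 1088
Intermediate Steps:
b = 32 (b = Add(24, 8) = 32)
Add(Mul(Function('S')(Function('T')(-3, 6), 20), -176), b) = Add(Mul(Add(-7, 1), -176), 32) = Add(Mul(-6, -176), 32) = Add(1056, 32) = 1088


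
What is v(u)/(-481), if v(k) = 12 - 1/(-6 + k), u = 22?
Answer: -191/7696 ≈ -0.024818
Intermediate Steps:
v(u)/(-481) = ((-73 + 12*22)/(-6 + 22))/(-481) = ((-73 + 264)/16)*(-1/481) = ((1/16)*191)*(-1/481) = (191/16)*(-1/481) = -191/7696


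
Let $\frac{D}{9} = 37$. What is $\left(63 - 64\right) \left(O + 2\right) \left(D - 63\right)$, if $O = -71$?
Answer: $18630$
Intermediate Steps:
$D = 333$ ($D = 9 \cdot 37 = 333$)
$\left(63 - 64\right) \left(O + 2\right) \left(D - 63\right) = \left(63 - 64\right) \left(-71 + 2\right) \left(333 - 63\right) = \left(-1\right) \left(-69\right) 270 = 69 \cdot 270 = 18630$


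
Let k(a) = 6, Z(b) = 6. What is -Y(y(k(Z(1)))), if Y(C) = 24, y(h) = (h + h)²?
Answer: -24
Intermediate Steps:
y(h) = 4*h² (y(h) = (2*h)² = 4*h²)
-Y(y(k(Z(1)))) = -1*24 = -24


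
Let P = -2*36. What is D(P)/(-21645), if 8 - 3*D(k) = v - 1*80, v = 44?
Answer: -44/64935 ≈ -0.00067760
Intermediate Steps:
P = -72
D(k) = 44/3 (D(k) = 8/3 - (44 - 1*80)/3 = 8/3 - (44 - 80)/3 = 8/3 - 1/3*(-36) = 8/3 + 12 = 44/3)
D(P)/(-21645) = (44/3)/(-21645) = (44/3)*(-1/21645) = -44/64935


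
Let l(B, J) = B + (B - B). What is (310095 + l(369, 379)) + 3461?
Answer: 313925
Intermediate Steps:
l(B, J) = B (l(B, J) = B + 0 = B)
(310095 + l(369, 379)) + 3461 = (310095 + 369) + 3461 = 310464 + 3461 = 313925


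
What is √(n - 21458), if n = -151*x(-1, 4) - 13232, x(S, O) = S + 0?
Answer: I*√34539 ≈ 185.85*I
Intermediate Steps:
x(S, O) = S
n = -13081 (n = -151*(-1) - 13232 = 151 - 13232 = -13081)
√(n - 21458) = √(-13081 - 21458) = √(-34539) = I*√34539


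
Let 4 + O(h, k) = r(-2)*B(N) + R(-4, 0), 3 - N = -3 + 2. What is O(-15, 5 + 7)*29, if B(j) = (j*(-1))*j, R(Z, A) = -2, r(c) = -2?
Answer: 754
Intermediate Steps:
N = 4 (N = 3 - (-3 + 2) = 3 - 1*(-1) = 3 + 1 = 4)
B(j) = -j**2 (B(j) = (-j)*j = -j**2)
O(h, k) = 26 (O(h, k) = -4 + (-(-2)*4**2 - 2) = -4 + (-(-2)*16 - 2) = -4 + (-2*(-16) - 2) = -4 + (32 - 2) = -4 + 30 = 26)
O(-15, 5 + 7)*29 = 26*29 = 754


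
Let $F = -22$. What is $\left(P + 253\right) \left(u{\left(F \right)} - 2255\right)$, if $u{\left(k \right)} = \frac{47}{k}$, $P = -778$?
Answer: $\frac{26069925}{22} \approx 1.185 \cdot 10^{6}$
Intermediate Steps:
$\left(P + 253\right) \left(u{\left(F \right)} - 2255\right) = \left(-778 + 253\right) \left(\frac{47}{-22} - 2255\right) = - 525 \left(47 \left(- \frac{1}{22}\right) - 2255\right) = - 525 \left(- \frac{47}{22} - 2255\right) = \left(-525\right) \left(- \frac{49657}{22}\right) = \frac{26069925}{22}$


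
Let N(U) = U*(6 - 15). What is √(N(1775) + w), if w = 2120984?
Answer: √2105009 ≈ 1450.9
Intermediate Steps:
N(U) = -9*U (N(U) = U*(-9) = -9*U)
√(N(1775) + w) = √(-9*1775 + 2120984) = √(-15975 + 2120984) = √2105009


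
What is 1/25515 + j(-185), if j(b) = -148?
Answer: -3776219/25515 ≈ -148.00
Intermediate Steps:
1/25515 + j(-185) = 1/25515 - 148 = -3776219/25515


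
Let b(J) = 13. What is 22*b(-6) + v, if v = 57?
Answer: 343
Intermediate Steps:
22*b(-6) + v = 22*13 + 57 = 286 + 57 = 343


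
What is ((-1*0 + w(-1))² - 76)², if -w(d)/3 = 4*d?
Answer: 4624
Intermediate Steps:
w(d) = -12*d
((-1*0 + w(-1))² - 76)² = ((-1*0 - 12*(-1))² - 76)² = ((0 + 12)² - 76)² = (12² - 76)² = (144 - 76)² = 68² = 4624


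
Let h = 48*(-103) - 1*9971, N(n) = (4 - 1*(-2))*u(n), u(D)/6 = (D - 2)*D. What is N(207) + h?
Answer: 1512745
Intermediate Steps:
u(D) = 6*D*(-2 + D) (u(D) = 6*((D - 2)*D) = 6*((-2 + D)*D) = 6*(D*(-2 + D)) = 6*D*(-2 + D))
N(n) = 36*n*(-2 + n) (N(n) = (4 - 1*(-2))*(6*n*(-2 + n)) = (4 + 2)*(6*n*(-2 + n)) = 6*(6*n*(-2 + n)) = 36*n*(-2 + n))
h = -14915 (h = -4944 - 9971 = -14915)
N(207) + h = 36*207*(-2 + 207) - 14915 = 36*207*205 - 14915 = 1527660 - 14915 = 1512745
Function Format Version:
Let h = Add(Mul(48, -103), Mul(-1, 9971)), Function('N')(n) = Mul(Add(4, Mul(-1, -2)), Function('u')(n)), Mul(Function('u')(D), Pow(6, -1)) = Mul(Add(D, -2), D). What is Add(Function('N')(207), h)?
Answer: 1512745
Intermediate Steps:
Function('u')(D) = Mul(6, D, Add(-2, D)) (Function('u')(D) = Mul(6, Mul(Add(D, -2), D)) = Mul(6, Mul(Add(-2, D), D)) = Mul(6, Mul(D, Add(-2, D))) = Mul(6, D, Add(-2, D)))
Function('N')(n) = Mul(36, n, Add(-2, n)) (Function('N')(n) = Mul(Add(4, Mul(-1, -2)), Mul(6, n, Add(-2, n))) = Mul(Add(4, 2), Mul(6, n, Add(-2, n))) = Mul(6, Mul(6, n, Add(-2, n))) = Mul(36, n, Add(-2, n)))
h = -14915 (h = Add(-4944, -9971) = -14915)
Add(Function('N')(207), h) = Add(Mul(36, 207, Add(-2, 207)), -14915) = Add(Mul(36, 207, 205), -14915) = Add(1527660, -14915) = 1512745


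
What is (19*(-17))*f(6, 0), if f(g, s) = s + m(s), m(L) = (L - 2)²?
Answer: -1292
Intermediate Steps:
m(L) = (-2 + L)²
f(g, s) = s + (-2 + s)²
(19*(-17))*f(6, 0) = (19*(-17))*(0 + (-2 + 0)²) = -323*(0 + (-2)²) = -323*(0 + 4) = -323*4 = -1292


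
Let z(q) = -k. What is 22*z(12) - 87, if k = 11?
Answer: -329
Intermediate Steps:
z(q) = -11 (z(q) = -1*11 = -11)
22*z(12) - 87 = 22*(-11) - 87 = -242 - 87 = -329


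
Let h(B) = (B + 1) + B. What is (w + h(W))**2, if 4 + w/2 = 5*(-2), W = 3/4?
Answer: 2601/4 ≈ 650.25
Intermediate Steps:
W = 3/4 (W = 3*(1/4) = 3/4 ≈ 0.75000)
h(B) = 1 + 2*B (h(B) = (1 + B) + B = 1 + 2*B)
w = -28 (w = -8 + 2*(5*(-2)) = -8 + 2*(-10) = -8 - 20 = -28)
(w + h(W))**2 = (-28 + (1 + 2*(3/4)))**2 = (-28 + (1 + 3/2))**2 = (-28 + 5/2)**2 = (-51/2)**2 = 2601/4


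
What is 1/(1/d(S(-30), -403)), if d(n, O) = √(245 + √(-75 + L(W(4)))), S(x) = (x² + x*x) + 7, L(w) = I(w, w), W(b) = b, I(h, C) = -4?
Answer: √(245 + I*√79) ≈ 15.655 + 0.28388*I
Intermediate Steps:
L(w) = -4
S(x) = 7 + 2*x² (S(x) = (x² + x²) + 7 = 2*x² + 7 = 7 + 2*x²)
d(n, O) = √(245 + I*√79) (d(n, O) = √(245 + √(-75 - 4)) = √(245 + √(-79)) = √(245 + I*√79))
1/(1/d(S(-30), -403)) = 1/(1/(√(245 + I*√79))) = 1/((245 + I*√79)^(-½)) = √(245 + I*√79)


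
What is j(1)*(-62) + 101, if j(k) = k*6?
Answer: -271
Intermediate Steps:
j(k) = 6*k
j(1)*(-62) + 101 = (6*1)*(-62) + 101 = 6*(-62) + 101 = -372 + 101 = -271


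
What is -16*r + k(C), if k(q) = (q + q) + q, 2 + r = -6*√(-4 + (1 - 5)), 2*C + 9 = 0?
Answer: 37/2 + 192*I*√2 ≈ 18.5 + 271.53*I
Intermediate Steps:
C = -9/2 (C = -9/2 + (½)*0 = -9/2 + 0 = -9/2 ≈ -4.5000)
r = -2 - 12*I*√2 (r = -2 - 6*√(-4 + (1 - 5)) = -2 - 6*√(-4 - 4) = -2 - 12*I*√2 ≈ -2.0 - 16.971*I)
k(q) = 3*q (k(q) = 2*q + q = 3*q)
-16*r + k(C) = -16*(-2 - 12*I*√2) + 3*(-9/2) = (32 + 192*I*√2) - 27/2 = 37/2 + 192*I*√2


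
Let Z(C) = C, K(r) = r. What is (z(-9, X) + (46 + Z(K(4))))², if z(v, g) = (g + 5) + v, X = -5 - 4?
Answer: 1369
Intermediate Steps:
X = -9
z(v, g) = 5 + g + v (z(v, g) = (5 + g) + v = 5 + g + v)
(z(-9, X) + (46 + Z(K(4))))² = ((5 - 9 - 9) + (46 + 4))² = (-13 + 50)² = 37² = 1369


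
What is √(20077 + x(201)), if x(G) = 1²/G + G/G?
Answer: √811171479/201 ≈ 141.70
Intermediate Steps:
x(G) = 1 + 1/G (x(G) = 1/G + 1 = 1 + 1/G)
√(20077 + x(201)) = √(20077 + (1 + 201)/201) = √(20077 + (1/201)*202) = √(20077 + 202/201) = √(4035679/201) = √811171479/201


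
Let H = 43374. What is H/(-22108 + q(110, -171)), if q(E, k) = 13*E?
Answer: -21687/10339 ≈ -2.0976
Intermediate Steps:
H/(-22108 + q(110, -171)) = 43374/(-22108 + 13*110) = 43374/(-22108 + 1430) = 43374/(-20678) = 43374*(-1/20678) = -21687/10339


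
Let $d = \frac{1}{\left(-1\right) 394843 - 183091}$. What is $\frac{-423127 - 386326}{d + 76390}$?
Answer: $- \frac{467810410102}{44148378259} \approx -10.596$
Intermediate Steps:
$d = - \frac{1}{577934}$ ($d = \frac{1}{-394843 - 183091} = \frac{1}{-577934} = - \frac{1}{577934} \approx -1.7303 \cdot 10^{-6}$)
$\frac{-423127 - 386326}{d + 76390} = \frac{-423127 - 386326}{- \frac{1}{577934} + 76390} = - \frac{809453}{\frac{44148378259}{577934}} = \left(-809453\right) \frac{577934}{44148378259} = - \frac{467810410102}{44148378259}$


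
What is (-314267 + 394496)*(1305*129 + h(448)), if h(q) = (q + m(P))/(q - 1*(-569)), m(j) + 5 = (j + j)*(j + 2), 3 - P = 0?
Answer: 4578597840134/339 ≈ 1.3506e+10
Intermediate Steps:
P = 3 (P = 3 - 1*0 = 3 + 0 = 3)
m(j) = -5 + 2*j*(2 + j) (m(j) = -5 + (j + j)*(j + 2) = -5 + (2*j)*(2 + j) = -5 + 2*j*(2 + j))
h(q) = (25 + q)/(569 + q) (h(q) = (q + (-5 + 2*3² + 4*3))/(q - 1*(-569)) = (q + (-5 + 2*9 + 12))/(q + 569) = (q + (-5 + 18 + 12))/(569 + q) = (q + 25)/(569 + q) = (25 + q)/(569 + q))
(-314267 + 394496)*(1305*129 + h(448)) = (-314267 + 394496)*(1305*129 + (25 + 448)/(569 + 448)) = 80229*(168345 + 473/1017) = 80229*(171207338/1017) = 4578597840134/339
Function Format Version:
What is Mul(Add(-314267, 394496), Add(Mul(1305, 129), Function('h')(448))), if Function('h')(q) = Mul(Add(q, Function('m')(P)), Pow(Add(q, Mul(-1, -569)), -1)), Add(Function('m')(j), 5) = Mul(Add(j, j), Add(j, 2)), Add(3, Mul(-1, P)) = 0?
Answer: Rational(4578597840134, 339) ≈ 1.3506e+10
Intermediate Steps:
P = 3 (P = Add(3, Mul(-1, 0)) = Add(3, 0) = 3)
Function('m')(j) = Add(-5, Mul(2, j, Add(2, j))) (Function('m')(j) = Add(-5, Mul(Add(j, j), Add(j, 2))) = Add(-5, Mul(Mul(2, j), Add(2, j))) = Add(-5, Mul(2, j, Add(2, j))))
Function('h')(q) = Mul(Pow(Add(569, q), -1), Add(25, q)) (Function('h')(q) = Mul(Add(q, Add(-5, Mul(2, Pow(3, 2)), Mul(4, 3))), Pow(Add(q, Mul(-1, -569)), -1)) = Mul(Add(q, Add(-5, Mul(2, 9), 12)), Pow(Add(q, 569), -1)) = Mul(Add(q, Add(-5, 18, 12)), Pow(Add(569, q), -1)) = Mul(Add(q, 25), Pow(Add(569, q), -1)) = Mul(Add(25, q), Pow(Add(569, q), -1)) = Mul(Pow(Add(569, q), -1), Add(25, q)))
Mul(Add(-314267, 394496), Add(Mul(1305, 129), Function('h')(448))) = Mul(Add(-314267, 394496), Add(Mul(1305, 129), Mul(Pow(Add(569, 448), -1), Add(25, 448)))) = Mul(80229, Add(168345, Mul(Pow(1017, -1), 473))) = Mul(80229, Add(168345, Mul(Rational(1, 1017), 473))) = Mul(80229, Add(168345, Rational(473, 1017))) = Mul(80229, Rational(171207338, 1017)) = Rational(4578597840134, 339)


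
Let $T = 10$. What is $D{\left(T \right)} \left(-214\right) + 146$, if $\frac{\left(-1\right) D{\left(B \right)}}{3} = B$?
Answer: $6566$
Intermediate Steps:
$D{\left(B \right)} = - 3 B$
$D{\left(T \right)} \left(-214\right) + 146 = \left(-3\right) 10 \left(-214\right) + 146 = \left(-30\right) \left(-214\right) + 146 = 6420 + 146 = 6566$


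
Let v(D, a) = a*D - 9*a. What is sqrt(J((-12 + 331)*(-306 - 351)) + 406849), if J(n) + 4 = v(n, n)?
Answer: 3*sqrt(4880814109) ≈ 2.0959e+5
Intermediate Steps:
v(D, a) = -9*a + D*a (v(D, a) = D*a - 9*a = -9*a + D*a)
J(n) = -4 + n*(-9 + n)
sqrt(J((-12 + 331)*(-306 - 351)) + 406849) = sqrt((-4 + ((-12 + 331)*(-306 - 351))*(-9 + (-12 + 331)*(-306 - 351))) + 406849) = sqrt((-4 + (319*(-657))*(-9 + 319*(-657))) + 406849) = sqrt((-4 - 209583*(-9 - 209583)) + 406849) = sqrt((-4 - 209583*(-209592)) + 406849) = sqrt((-4 + 43926920136) + 406849) = sqrt(43926920132 + 406849) = sqrt(43927326981) = 3*sqrt(4880814109)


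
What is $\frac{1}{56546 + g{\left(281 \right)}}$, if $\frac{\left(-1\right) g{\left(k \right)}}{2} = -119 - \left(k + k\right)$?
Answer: $\frac{1}{57908} \approx 1.7269 \cdot 10^{-5}$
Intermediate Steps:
$g{\left(k \right)} = 238 + 4 k$ ($g{\left(k \right)} = - 2 \left(-119 - \left(k + k\right)\right) = - 2 \left(-119 - 2 k\right) = 238 + 4 k$)
$\frac{1}{56546 + g{\left(281 \right)}} = \frac{1}{56546 + \left(238 + 4 \cdot 281\right)} = \frac{1}{56546 + \left(238 + 1124\right)} = \frac{1}{56546 + 1362} = \frac{1}{57908}$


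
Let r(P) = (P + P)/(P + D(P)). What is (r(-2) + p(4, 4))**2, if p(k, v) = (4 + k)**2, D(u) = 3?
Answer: 3600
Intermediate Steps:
r(P) = 2*P/(3 + P) (r(P) = (P + P)/(P + 3) = (2*P)/(3 + P) = 2*P/(3 + P))
(r(-2) + p(4, 4))**2 = (2*(-2)/(3 - 2) + (4 + 4)**2)**2 = (2*(-2)/1 + 8**2)**2 = (2*(-2)*1 + 64)**2 = (-4 + 64)**2 = 60**2 = 3600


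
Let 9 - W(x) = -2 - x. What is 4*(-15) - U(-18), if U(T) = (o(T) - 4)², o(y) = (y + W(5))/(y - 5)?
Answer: -39840/529 ≈ -75.312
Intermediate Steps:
W(x) = 11 + x (W(x) = 9 - (-2 - x) = 9 + (2 + x) = 11 + x)
o(y) = (16 + y)/(-5 + y) (o(y) = (y + (11 + 5))/(y - 5) = (y + 16)/(-5 + y) = (16 + y)/(-5 + y))
U(T) = (-4 + (16 + T)/(-5 + T))² (U(T) = ((16 + T)/(-5 + T) - 4)² = (-4 + (16 + T)/(-5 + T))²)
4*(-15) - U(-18) = 4*(-15) - 9*(-12 - 18)²/(-5 - 18)² = -60 - 9*(-30)²/(-23)² = -60 - 9*900/529 = -60 - 1*8100/529 = -60 - 8100/529 = -39840/529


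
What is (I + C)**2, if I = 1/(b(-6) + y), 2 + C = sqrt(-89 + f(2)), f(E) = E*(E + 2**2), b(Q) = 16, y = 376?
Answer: (-783 + 392*I*sqrt(77))**2/153664 ≈ -73.01 - 35.055*I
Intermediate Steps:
f(E) = E*(4 + E) (f(E) = E*(E + 4) = E*(4 + E))
C = -2 + I*sqrt(77) (C = -2 + sqrt(-89 + 2*(4 + 2)) = -2 + sqrt(-89 + 2*6) = -2 + sqrt(-89 + 12) = -2 + sqrt(-77) = -2 + I*sqrt(77) ≈ -2.0 + 8.775*I)
I = 1/392 (I = 1/(16 + 376) = 1/392 ≈ 0.0025510)
(I + C)**2 = (1/392 + (-2 + I*sqrt(77)))**2 = (-783/392 + I*sqrt(77))**2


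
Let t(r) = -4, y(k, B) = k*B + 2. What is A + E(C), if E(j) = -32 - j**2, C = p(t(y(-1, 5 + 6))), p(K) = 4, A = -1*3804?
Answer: -3852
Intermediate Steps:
A = -3804
y(k, B) = 2 + B*k (y(k, B) = B*k + 2 = 2 + B*k)
C = 4
A + E(C) = -3804 + (-32 - 1*4**2) = -3804 + (-32 - 1*16) = -3804 + (-32 - 16) = -3804 - 48 = -3852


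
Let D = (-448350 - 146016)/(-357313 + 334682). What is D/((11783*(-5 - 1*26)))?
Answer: -594366/8266493263 ≈ -7.1901e-5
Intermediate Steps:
D = 594366/22631 (D = -594366/(-22631) = -594366*(-1/22631) = 594366/22631 ≈ 26.263)
D/((11783*(-5 - 1*26))) = 594366/(22631*((11783*(-5 - 1*26)))) = 594366/(22631*((11783*(-5 - 26)))) = 594366/(22631*((11783*(-31)))) = (594366/22631)/(-365273) = (594366/22631)*(-1/365273) = -594366/8266493263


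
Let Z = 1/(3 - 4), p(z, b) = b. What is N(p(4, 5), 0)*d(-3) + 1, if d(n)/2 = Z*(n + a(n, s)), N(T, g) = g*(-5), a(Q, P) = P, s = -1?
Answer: 1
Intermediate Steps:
Z = -1 (Z = 1/(-1) = -1)
N(T, g) = -5*g
d(n) = 2 - 2*n (d(n) = 2*(-(n - 1)) = 2*(-(-1 + n)) = 2*(1 - n) = 2 - 2*n)
N(p(4, 5), 0)*d(-3) + 1 = (-5*0)*(2 - 2*(-3)) + 1 = 0*(2 + 6) + 1 = 0*8 + 1 = 0 + 1 = 1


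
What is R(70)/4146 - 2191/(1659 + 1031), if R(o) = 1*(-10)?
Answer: -4555393/5576370 ≈ -0.81691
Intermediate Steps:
R(o) = -10
R(70)/4146 - 2191/(1659 + 1031) = -10/4146 - 2191/(1659 + 1031) = -10*1/4146 - 2191/2690 = -5/2073 - 2191*1/2690 = -5/2073 - 2191/2690 = -4555393/5576370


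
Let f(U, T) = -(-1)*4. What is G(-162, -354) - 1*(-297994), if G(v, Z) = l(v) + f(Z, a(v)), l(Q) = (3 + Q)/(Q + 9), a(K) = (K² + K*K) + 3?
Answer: 15197951/51 ≈ 2.9800e+5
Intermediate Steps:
a(K) = 3 + 2*K² (a(K) = (K² + K²) + 3 = 2*K² + 3 = 3 + 2*K²)
f(U, T) = 4 (f(U, T) = -1*(-4) = 4)
l(Q) = (3 + Q)/(9 + Q)
G(v, Z) = 4 + (3 + v)/(9 + v) (G(v, Z) = (3 + v)/(9 + v) + 4 = 4 + (3 + v)/(9 + v))
G(-162, -354) - 1*(-297994) = (39 + 5*(-162))/(9 - 162) - 1*(-297994) = (39 - 810)/(-153) + 297994 = -1/153*(-771) + 297994 = 257/51 + 297994 = 15197951/51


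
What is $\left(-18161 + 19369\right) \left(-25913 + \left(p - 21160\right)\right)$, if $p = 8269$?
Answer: $-46875232$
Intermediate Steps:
$\left(-18161 + 19369\right) \left(-25913 + \left(p - 21160\right)\right) = \left(-18161 + 19369\right) \left(-25913 + \left(8269 - 21160\right)\right) = 1208 \left(-25913 + \left(8269 - 21160\right)\right) = 1208 \left(-25913 - 12891\right) = 1208 \left(-38804\right) = -46875232$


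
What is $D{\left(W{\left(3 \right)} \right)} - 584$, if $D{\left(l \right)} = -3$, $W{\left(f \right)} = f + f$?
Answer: $-587$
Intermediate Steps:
$W{\left(f \right)} = 2 f$
$D{\left(W{\left(3 \right)} \right)} - 584 = -3 - 584 = -587$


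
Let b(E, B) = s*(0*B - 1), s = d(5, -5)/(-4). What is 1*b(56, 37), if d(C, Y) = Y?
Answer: -5/4 ≈ -1.2500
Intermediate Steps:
s = 5/4 (s = -5/(-4) = -¼*(-5) = 5/4 ≈ 1.2500)
b(E, B) = -5/4 (b(E, B) = 5*(0*B - 1)/4 = 5*(0 - 1)/4 = (5/4)*(-1) = -5/4)
1*b(56, 37) = 1*(-5/4) = -5/4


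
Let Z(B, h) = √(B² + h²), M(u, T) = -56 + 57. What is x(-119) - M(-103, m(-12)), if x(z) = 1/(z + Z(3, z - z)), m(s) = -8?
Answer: -117/116 ≈ -1.0086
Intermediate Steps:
M(u, T) = 1
x(z) = 1/(3 + z) (x(z) = 1/(z + √(3² + (z - z)²)) = 1/(z + √(9 + 0²)) = 1/(z + √(9 + 0)) = 1/(z + √9) = 1/(z + 3) = 1/(3 + z))
x(-119) - M(-103, m(-12)) = 1/(3 - 119) - 1*1 = 1/(-116) - 1 = -1/116 - 1 = -117/116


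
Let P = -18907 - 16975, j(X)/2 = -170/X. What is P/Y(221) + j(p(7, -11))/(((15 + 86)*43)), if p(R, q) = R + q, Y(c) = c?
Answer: -155816741/959803 ≈ -162.34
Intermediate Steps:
j(X) = -340/X (j(X) = 2*(-170/X) = -340/X)
P = -35882
P/Y(221) + j(p(7, -11))/(((15 + 86)*43)) = -35882/221 + (-340/(7 - 11))/(((15 + 86)*43)) = -35882*1/221 + (-340/(-4))/((101*43)) = -35882/221 - 340*(-¼)/4343 = -35882/221 + 85*(1/4343) = -35882/221 + 85/4343 = -155816741/959803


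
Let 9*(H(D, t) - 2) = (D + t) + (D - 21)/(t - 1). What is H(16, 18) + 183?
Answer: 9626/51 ≈ 188.75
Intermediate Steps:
H(D, t) = 2 + D/9 + t/9 + (-21 + D)/(9*(-1 + t)) (H(D, t) = 2 + ((D + t) + (D - 21)/(t - 1))/9 = 2 + ((D + t) + (-21 + D)/(-1 + t))/9 = 2 + (D + t + (-21 + D)/(-1 + t))/9 = 2 + (D/9 + t/9 + (-21 + D)/(9*(-1 + t))) = 2 + D/9 + t/9 + (-21 + D)/(9*(-1 + t)))
H(16, 18) + 183 = (-39 + 18² + 17*18 + 16*18)/(9*(-1 + 18)) + 183 = (⅑)*(-39 + 324 + 306 + 288)/17 + 183 = (⅑)*(1/17)*879 + 183 = 293/51 + 183 = 9626/51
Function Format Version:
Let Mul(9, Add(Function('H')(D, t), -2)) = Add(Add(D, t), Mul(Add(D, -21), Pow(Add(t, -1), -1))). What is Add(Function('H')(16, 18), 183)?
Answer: Rational(9626, 51) ≈ 188.75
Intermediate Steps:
Function('H')(D, t) = Add(2, Mul(Rational(1, 9), D), Mul(Rational(1, 9), t), Mul(Rational(1, 9), Pow(Add(-1, t), -1), Add(-21, D))) (Function('H')(D, t) = Add(2, Mul(Rational(1, 9), Add(Add(D, t), Mul(Add(D, -21), Pow(Add(t, -1), -1))))) = Add(2, Mul(Rational(1, 9), Add(Add(D, t), Mul(Add(-21, D), Pow(Add(-1, t), -1))))) = Add(2, Mul(Rational(1, 9), Add(Add(D, t), Mul(Pow(Add(-1, t), -1), Add(-21, D))))) = Add(2, Mul(Rational(1, 9), Add(D, t, Mul(Pow(Add(-1, t), -1), Add(-21, D))))) = Add(2, Add(Mul(Rational(1, 9), D), Mul(Rational(1, 9), t), Mul(Rational(1, 9), Pow(Add(-1, t), -1), Add(-21, D)))) = Add(2, Mul(Rational(1, 9), D), Mul(Rational(1, 9), t), Mul(Rational(1, 9), Pow(Add(-1, t), -1), Add(-21, D))))
Add(Function('H')(16, 18), 183) = Add(Mul(Rational(1, 9), Pow(Add(-1, 18), -1), Add(-39, Pow(18, 2), Mul(17, 18), Mul(16, 18))), 183) = Add(Mul(Rational(1, 9), Pow(17, -1), Add(-39, 324, 306, 288)), 183) = Add(Mul(Rational(1, 9), Rational(1, 17), 879), 183) = Add(Rational(293, 51), 183) = Rational(9626, 51)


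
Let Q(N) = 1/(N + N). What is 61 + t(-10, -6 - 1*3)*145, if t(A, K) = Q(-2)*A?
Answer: 847/2 ≈ 423.50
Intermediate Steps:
Q(N) = 1/(2*N)
t(A, K) = -A/4 (t(A, K) = ((½)/(-2))*A = ((½)*(-½))*A = -A/4)
61 + t(-10, -6 - 1*3)*145 = 61 - ¼*(-10)*145 = 61 + (5/2)*145 = 61 + 725/2 = 847/2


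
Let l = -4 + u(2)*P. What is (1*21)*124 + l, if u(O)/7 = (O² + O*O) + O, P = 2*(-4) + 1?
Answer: 2110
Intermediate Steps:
P = -7 (P = -8 + 1 = -7)
u(O) = 7*O + 14*O² (u(O) = 7*((O² + O*O) + O) = 7*((O² + O²) + O) = 7*(2*O² + O) = 7*(O + 2*O²) = 7*O + 14*O²)
l = -494 (l = -4 + (7*2*(1 + 2*2))*(-7) = -4 + (7*2*(1 + 4))*(-7) = -4 + (7*2*5)*(-7) = -4 + 70*(-7) = -4 - 490 = -494)
(1*21)*124 + l = (1*21)*124 - 494 = 21*124 - 494 = 2604 - 494 = 2110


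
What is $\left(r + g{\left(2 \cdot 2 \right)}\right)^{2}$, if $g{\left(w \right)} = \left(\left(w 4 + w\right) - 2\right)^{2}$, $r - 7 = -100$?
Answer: $53361$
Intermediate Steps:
$r = -93$ ($r = 7 - 100 = -93$)
$g{\left(w \right)} = \left(-2 + 5 w\right)^{2}$ ($g{\left(w \right)} = \left(\left(4 w + w\right) - 2\right)^{2} = \left(5 w - 2\right)^{2} = \left(-2 + 5 w\right)^{2}$)
$\left(r + g{\left(2 \cdot 2 \right)}\right)^{2} = \left(-93 + \left(-2 + 5 \cdot 2 \cdot 2\right)^{2}\right)^{2} = \left(-93 + \left(-2 + 5 \cdot 4\right)^{2}\right)^{2} = \left(-93 + \left(-2 + 20\right)^{2}\right)^{2} = \left(-93 + 18^{2}\right)^{2} = \left(-93 + 324\right)^{2} = 231^{2} = 53361$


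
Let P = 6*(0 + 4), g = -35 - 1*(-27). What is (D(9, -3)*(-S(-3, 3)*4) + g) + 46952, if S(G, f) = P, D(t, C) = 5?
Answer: 46464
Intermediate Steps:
g = -8 (g = -35 + 27 = -8)
P = 24 (P = 6*4 = 24)
S(G, f) = 24
(D(9, -3)*(-S(-3, 3)*4) + g) + 46952 = (5*(-1*24*4) - 8) + 46952 = (5*(-24*4) - 8) + 46952 = (5*(-96) - 8) + 46952 = (-480 - 8) + 46952 = -488 + 46952 = 46464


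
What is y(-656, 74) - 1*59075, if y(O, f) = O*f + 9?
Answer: -107610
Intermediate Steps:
y(O, f) = 9 + O*f
y(-656, 74) - 1*59075 = (9 - 656*74) - 1*59075 = (9 - 48544) - 59075 = -48535 - 59075 = -107610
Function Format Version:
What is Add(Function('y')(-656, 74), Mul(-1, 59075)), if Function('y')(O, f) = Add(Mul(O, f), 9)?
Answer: -107610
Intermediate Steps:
Function('y')(O, f) = Add(9, Mul(O, f))
Add(Function('y')(-656, 74), Mul(-1, 59075)) = Add(Add(9, Mul(-656, 74)), Mul(-1, 59075)) = Add(Add(9, -48544), -59075) = Add(-48535, -59075) = -107610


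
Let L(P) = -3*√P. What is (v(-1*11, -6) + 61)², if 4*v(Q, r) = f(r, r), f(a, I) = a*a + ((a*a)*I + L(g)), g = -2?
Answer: 2039/8 - 24*I*√2 ≈ 254.88 - 33.941*I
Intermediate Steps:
f(a, I) = a² + I*a² - 3*I*√2 (f(a, I) = a*a + ((a*a)*I - 3*I*√2) = a² + (a²*I - 3*I*√2) = a² + (I*a² - 3*I*√2) = a² + I*a² - 3*I*√2)
v(Q, r) = r²/4 + r³/4 - 3*I*√2/4 (v(Q, r) = (r² + r*r² - 3*I*√2)/4 = (r² + r³ - 3*I*√2)/4 = r²/4 + r³/4 - 3*I*√2/4)
(v(-1*11, -6) + 61)² = (((¼)*(-6)² + (¼)*(-6)³ - 3*I*√2/4) + 61)² = (((¼)*36 + (¼)*(-216) - 3*I*√2/4) + 61)² = ((9 - 54 - 3*I*√2/4) + 61)² = ((-45 - 3*I*√2/4) + 61)² = (16 - 3*I*√2/4)²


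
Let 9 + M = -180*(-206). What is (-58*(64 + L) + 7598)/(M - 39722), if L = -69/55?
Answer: -217732/145805 ≈ -1.4933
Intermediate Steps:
M = 37071 (M = -9 - 180*(-206) = -9 + 37080 = 37071)
L = -69/55 (L = -69*1/55 = -69/55 ≈ -1.2545)
(-58*(64 + L) + 7598)/(M - 39722) = (-58*(64 - 69/55) + 7598)/(37071 - 39722) = (-58*3451/55 + 7598)/(-2651) = (-200158/55 + 7598)*(-1/2651) = (217732/55)*(-1/2651) = -217732/145805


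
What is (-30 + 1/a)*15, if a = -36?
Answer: -5405/12 ≈ -450.42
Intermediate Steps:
(-30 + 1/a)*15 = (-30 + 1/(-36))*15 = (-30 - 1/36)*15 = -1081/36*15 = -5405/12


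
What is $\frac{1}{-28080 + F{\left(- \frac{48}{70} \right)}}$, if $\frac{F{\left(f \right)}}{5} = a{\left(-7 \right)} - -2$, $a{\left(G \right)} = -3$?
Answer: $- \frac{1}{28085} \approx -3.5606 \cdot 10^{-5}$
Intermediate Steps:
$F{\left(f \right)} = -5$ ($F{\left(f \right)} = 5 \left(-3 - -2\right) = 5 \left(-3 + 2\right) = 5 \left(-1\right) = -5$)
$\frac{1}{-28080 + F{\left(- \frac{48}{70} \right)}} = \frac{1}{-28080 - 5} = \frac{1}{-28085} = - \frac{1}{28085}$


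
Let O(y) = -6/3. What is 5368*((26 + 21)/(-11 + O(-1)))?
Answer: -252296/13 ≈ -19407.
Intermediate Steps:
O(y) = -2 (O(y) = -6*⅓ = -2)
5368*((26 + 21)/(-11 + O(-1))) = 5368*((26 + 21)/(-11 - 2)) = 5368*(47/(-13)) = 5368*(47*(-1/13)) = 5368*(-47/13) = -252296/13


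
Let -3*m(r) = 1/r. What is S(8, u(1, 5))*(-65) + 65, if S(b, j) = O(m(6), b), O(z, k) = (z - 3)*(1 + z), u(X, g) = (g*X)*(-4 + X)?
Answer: 81835/324 ≈ 252.58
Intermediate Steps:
u(X, g) = X*g*(-4 + X) (u(X, g) = (X*g)*(-4 + X) = X*g*(-4 + X))
m(r) = -1/(3*r)
O(z, k) = (1 + z)*(-3 + z) (O(z, k) = (-3 + z)*(1 + z) = (1 + z)*(-3 + z))
S(b, j) = -935/324 (S(b, j) = -3 + (-1/3/6)**2 - (-2)/(3*6) = -3 + (-1/3*1/6)**2 - (-2)/(3*6) = -3 + (-1/18)**2 - 2*(-1/18) = -3 + 1/324 + 1/9 = -935/324)
S(8, u(1, 5))*(-65) + 65 = -935/324*(-65) + 65 = 60775/324 + 65 = 81835/324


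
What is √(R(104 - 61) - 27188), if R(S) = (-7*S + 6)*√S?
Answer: √(-27188 - 295*√43) ≈ 170.65*I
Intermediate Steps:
R(S) = √S*(6 - 7*S) (R(S) = (6 - 7*S)*√S = √S*(6 - 7*S))
√(R(104 - 61) - 27188) = √(√(104 - 61)*(6 - 7*(104 - 61)) - 27188) = √(√43*(6 - 7*43) - 27188) = √(√43*(6 - 301) - 27188) = √(√43*(-295) - 27188) = √(-295*√43 - 27188) = √(-27188 - 295*√43)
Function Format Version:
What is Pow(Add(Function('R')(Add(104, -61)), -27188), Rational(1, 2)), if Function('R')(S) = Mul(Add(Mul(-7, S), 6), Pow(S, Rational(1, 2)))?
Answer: Pow(Add(-27188, Mul(-295, Pow(43, Rational(1, 2)))), Rational(1, 2)) ≈ Mul(170.65, I)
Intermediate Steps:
Function('R')(S) = Mul(Pow(S, Rational(1, 2)), Add(6, Mul(-7, S))) (Function('R')(S) = Mul(Add(6, Mul(-7, S)), Pow(S, Rational(1, 2))) = Mul(Pow(S, Rational(1, 2)), Add(6, Mul(-7, S))))
Pow(Add(Function('R')(Add(104, -61)), -27188), Rational(1, 2)) = Pow(Add(Mul(Pow(Add(104, -61), Rational(1, 2)), Add(6, Mul(-7, Add(104, -61)))), -27188), Rational(1, 2)) = Pow(Add(Mul(Pow(43, Rational(1, 2)), Add(6, Mul(-7, 43))), -27188), Rational(1, 2)) = Pow(Add(Mul(Pow(43, Rational(1, 2)), Add(6, -301)), -27188), Rational(1, 2)) = Pow(Add(Mul(Pow(43, Rational(1, 2)), -295), -27188), Rational(1, 2)) = Pow(Add(Mul(-295, Pow(43, Rational(1, 2))), -27188), Rational(1, 2)) = Pow(Add(-27188, Mul(-295, Pow(43, Rational(1, 2)))), Rational(1, 2))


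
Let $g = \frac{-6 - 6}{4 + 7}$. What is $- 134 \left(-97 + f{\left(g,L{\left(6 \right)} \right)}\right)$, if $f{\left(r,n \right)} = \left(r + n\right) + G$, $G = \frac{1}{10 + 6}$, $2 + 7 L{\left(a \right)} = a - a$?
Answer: $\frac{8115241}{616} \approx 13174.0$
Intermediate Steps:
$L{\left(a \right)} = - \frac{2}{7}$ ($L{\left(a \right)} = - \frac{2}{7} + \frac{a - a}{7} = - \frac{2}{7} + \frac{1}{7} \cdot 0 = - \frac{2}{7} + 0 = - \frac{2}{7}$)
$G = \frac{1}{16} \approx 0.0625$
$g = - \frac{12}{11} \approx -1.0909$
$f{\left(r,n \right)} = \frac{1}{16} + n + r$ ($f{\left(r,n \right)} = \left(r + n\right) + \frac{1}{16} = \left(n + r\right) + \frac{1}{16} = \frac{1}{16} + n + r$)
$- 134 \left(-97 + f{\left(g,L{\left(6 \right)} \right)}\right) = - 134 \left(-97 - \frac{1619}{1232}\right) = \left(-134\right) \left(- \frac{121123}{1232}\right) = \frac{8115241}{616}$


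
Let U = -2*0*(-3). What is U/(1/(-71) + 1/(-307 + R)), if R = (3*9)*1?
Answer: 0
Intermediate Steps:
U = 0 (U = 0*(-3) = 0)
R = 27 (R = 27*1 = 27)
U/(1/(-71) + 1/(-307 + R)) = 0/(1/(-71) + 1/(-307 + 27)) = 0/(-1/71 + 1/(-280)) = 0/(-1/71 - 1/280) = 0/(-351/19880) = -19880/351*0 = 0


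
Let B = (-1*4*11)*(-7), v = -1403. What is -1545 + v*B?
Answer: -433669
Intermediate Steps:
B = 308 (B = -4*11*(-7) = -44*(-7) = 308)
-1545 + v*B = -1545 - 1403*308 = -1545 - 432124 = -433669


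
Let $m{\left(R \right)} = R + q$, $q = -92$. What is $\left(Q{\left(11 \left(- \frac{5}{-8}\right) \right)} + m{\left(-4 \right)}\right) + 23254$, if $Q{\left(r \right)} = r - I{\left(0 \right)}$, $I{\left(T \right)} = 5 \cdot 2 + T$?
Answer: $\frac{185239}{8} \approx 23155.0$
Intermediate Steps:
$I{\left(T \right)} = 10 + T$
$m{\left(R \right)} = -92 + R$ ($m{\left(R \right)} = R - 92 = -92 + R$)
$Q{\left(r \right)} = -10 + r$ ($Q{\left(r \right)} = r - \left(10 + 0\right) = r - 10 = -10 + r$)
$\left(Q{\left(11 \left(- \frac{5}{-8}\right) \right)} + m{\left(-4 \right)}\right) + 23254 = \left(\left(-10 + 11 \left(- \frac{5}{-8}\right)\right) - 96\right) + 23254 = \left(\left(-10 + 11 \left(\left(-5\right) \left(- \frac{1}{8}\right)\right)\right) - 96\right) + 23254 = \left(\left(-10 + 11 \cdot \frac{5}{8}\right) - 96\right) + 23254 = \left(\left(-10 + \frac{55}{8}\right) - 96\right) + 23254 = \left(- \frac{25}{8} - 96\right) + 23254 = - \frac{793}{8} + 23254 = \frac{185239}{8}$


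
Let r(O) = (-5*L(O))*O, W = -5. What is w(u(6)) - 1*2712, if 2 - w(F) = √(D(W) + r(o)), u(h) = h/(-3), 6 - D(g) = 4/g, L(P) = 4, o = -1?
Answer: -2710 - √670/5 ≈ -2715.2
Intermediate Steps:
r(O) = -20*O (r(O) = (-5*4)*O = -20*O)
D(g) = 6 - 4/g
u(h) = -h/3 (u(h) = h*(-⅓) = -h/3)
w(F) = 2 - √670/5 (w(F) = 2 - √((6 - 4/(-5)) - 20*(-1)) = 2 - √((6 - 4*(-⅕)) + 20) = 2 - √((6 + ⅘) + 20) = 2 - √(34/5 + 20) = 2 - √(134/5) = 2 - √670/5)
w(u(6)) - 1*2712 = (2 - √670/5) - 1*2712 = (2 - √670/5) - 2712 = -2710 - √670/5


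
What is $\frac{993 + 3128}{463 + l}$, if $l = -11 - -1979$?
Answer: $\frac{317}{187} \approx 1.6952$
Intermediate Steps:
$l = 1968$ ($l = -11 + 1979 = 1968$)
$\frac{993 + 3128}{463 + l} = \frac{993 + 3128}{463 + 1968} = \frac{4121}{2431} = 4121 \cdot \frac{1}{2431} = \frac{317}{187}$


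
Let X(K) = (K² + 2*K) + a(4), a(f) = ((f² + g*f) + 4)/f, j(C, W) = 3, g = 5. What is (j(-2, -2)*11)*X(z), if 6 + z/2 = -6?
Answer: 17754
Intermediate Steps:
z = -24 (z = -12 + 2*(-6) = -12 - 12 = -24)
a(f) = (4 + f² + 5*f)/f (a(f) = ((f² + 5*f) + 4)/f = (4 + f² + 5*f)/f)
X(K) = 10 + K² + 2*K (X(K) = (K² + 2*K) + (5 + 4 + 4/4) = (K² + 2*K) + (5 + 4 + 4*(¼)) = (K² + 2*K) + (5 + 4 + 1) = (K² + 2*K) + 10 = 10 + K² + 2*K)
(j(-2, -2)*11)*X(z) = (3*11)*(10 + (-24)² + 2*(-24)) = 33*(10 + 576 - 48) = 33*538 = 17754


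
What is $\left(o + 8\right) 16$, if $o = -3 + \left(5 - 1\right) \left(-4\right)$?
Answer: $-176$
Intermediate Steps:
$o = -19$ ($o = -3 + 4 \left(-4\right) = -3 - 16 = -19$)
$\left(o + 8\right) 16 = \left(-19 + 8\right) 16 = \left(-11\right) 16 = -176$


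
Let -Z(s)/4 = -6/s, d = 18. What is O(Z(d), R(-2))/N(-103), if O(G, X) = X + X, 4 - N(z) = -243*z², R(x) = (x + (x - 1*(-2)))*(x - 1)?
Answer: 12/2577991 ≈ 4.6548e-6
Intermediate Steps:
R(x) = (-1 + x)*(2 + 2*x) (R(x) = (x + (x + 2))*(-1 + x) = (x + (2 + x))*(-1 + x) = (2 + 2*x)*(-1 + x) = (-1 + x)*(2 + 2*x))
Z(s) = 24/s (Z(s) = -(-24)/s = 24/s)
N(z) = 4 + 243*z² (N(z) = 4 - (-243)*z² = 4 + 243*z²)
O(G, X) = 2*X
O(Z(d), R(-2))/N(-103) = (2*(-2 + 2*(-2)²))/(4 + 243*(-103)²) = (2*(-2 + 2*4))/(4 + 243*10609) = (2*(-2 + 8))/(4 + 2577987) = (2*6)/2577991 = 12*(1/2577991) = 12/2577991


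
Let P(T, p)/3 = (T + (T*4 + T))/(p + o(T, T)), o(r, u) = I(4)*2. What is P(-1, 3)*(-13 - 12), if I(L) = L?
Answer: 450/11 ≈ 40.909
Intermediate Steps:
o(r, u) = 8 (o(r, u) = 4*2 = 8)
P(T, p) = 18*T/(8 + p) (P(T, p) = 3*((T + (T*4 + T))/(p + 8)) = 3*((T + (4*T + T))/(8 + p)) = 3*((T + 5*T)/(8 + p)) = 3*((6*T)/(8 + p)) = 3*(6*T/(8 + p)) = 18*T/(8 + p))
P(-1, 3)*(-13 - 12) = (18*(-1)/(8 + 3))*(-13 - 12) = (18*(-1)/11)*(-25) = (18*(-1)*(1/11))*(-25) = -18/11*(-25) = 450/11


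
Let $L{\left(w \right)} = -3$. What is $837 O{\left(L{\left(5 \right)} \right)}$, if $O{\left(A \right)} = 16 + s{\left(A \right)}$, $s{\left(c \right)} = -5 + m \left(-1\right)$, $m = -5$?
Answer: $13392$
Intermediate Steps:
$s{\left(c \right)} = 0$ ($s{\left(c \right)} = -5 - -5 = -5 + 5 = 0$)
$O{\left(A \right)} = 16$ ($O{\left(A \right)} = 16 + 0 = 16$)
$837 O{\left(L{\left(5 \right)} \right)} = 837 \cdot 16 = 13392$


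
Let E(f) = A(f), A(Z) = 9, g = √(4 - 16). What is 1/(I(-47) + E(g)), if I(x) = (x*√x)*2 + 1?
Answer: 5/207696 + 47*I*√47/207696 ≈ 2.4074e-5 + 0.0015514*I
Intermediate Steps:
g = 2*I*√3 (g = √(-12) = 2*I*√3 ≈ 3.4641*I)
E(f) = 9
I(x) = 1 + 2*x^(3/2) (I(x) = x^(3/2)*2 + 1 = 2*x^(3/2) + 1 = 1 + 2*x^(3/2))
1/(I(-47) + E(g)) = 1/((1 + 2*(-47)^(3/2)) + 9) = 1/((1 + 2*(-47*I*√47)) + 9) = 1/((1 - 94*I*√47) + 9) = 1/(10 - 94*I*√47)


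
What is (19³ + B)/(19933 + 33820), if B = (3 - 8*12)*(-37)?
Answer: 10300/53753 ≈ 0.19162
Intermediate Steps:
B = 3441 (B = (3 - 96)*(-37) = -93*(-37) = 3441)
(19³ + B)/(19933 + 33820) = (19³ + 3441)/(19933 + 33820) = (6859 + 3441)/53753 = 10300*(1/53753) = 10300/53753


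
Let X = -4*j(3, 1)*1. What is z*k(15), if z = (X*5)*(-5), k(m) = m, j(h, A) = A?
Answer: 1500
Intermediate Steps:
X = -4 (X = -4*1*1 = -4*1 = -4)
z = 100 (z = -4*5*(-5) = -20*(-5) = 100)
z*k(15) = 100*15 = 1500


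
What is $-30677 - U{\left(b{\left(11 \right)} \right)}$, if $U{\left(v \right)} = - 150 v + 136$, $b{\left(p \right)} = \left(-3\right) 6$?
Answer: $-33513$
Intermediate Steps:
$b{\left(p \right)} = -18$
$U{\left(v \right)} = 136 - 150 v$
$-30677 - U{\left(b{\left(11 \right)} \right)} = -30677 - \left(136 - -2700\right) = -30677 - \left(136 + 2700\right) = -30677 - 2836 = -33513$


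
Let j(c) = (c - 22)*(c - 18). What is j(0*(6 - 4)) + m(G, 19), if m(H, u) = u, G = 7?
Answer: 415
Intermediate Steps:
j(c) = (-22 + c)*(-18 + c)
j(0*(6 - 4)) + m(G, 19) = (396 + (0*(6 - 4))**2 - 0*(6 - 4)) + 19 = (396 + (0*2)**2 - 0*2) + 19 = (396 + 0**2 - 40*0) + 19 = (396 + 0 + 0) + 19 = 396 + 19 = 415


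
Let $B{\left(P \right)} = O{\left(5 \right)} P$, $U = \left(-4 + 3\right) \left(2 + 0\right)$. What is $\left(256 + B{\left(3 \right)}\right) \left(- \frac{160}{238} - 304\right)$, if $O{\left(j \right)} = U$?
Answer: $- \frac{9064000}{119} \approx -76168.0$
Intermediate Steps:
$U = -2$ ($U = \left(-1\right) 2 = -2$)
$O{\left(j \right)} = -2$
$B{\left(P \right)} = - 2 P$
$\left(256 + B{\left(3 \right)}\right) \left(- \frac{160}{238} - 304\right) = \left(256 - 6\right) \left(- \frac{160}{238} - 304\right) = \left(256 - 6\right) \left(\left(-160\right) \frac{1}{238} - 304\right) = 250 \left(- \frac{80}{119} - 304\right) = 250 \left(- \frac{36256}{119}\right) = - \frac{9064000}{119}$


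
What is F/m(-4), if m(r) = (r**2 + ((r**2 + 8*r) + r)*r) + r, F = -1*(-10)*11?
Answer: 55/46 ≈ 1.1957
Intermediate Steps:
F = 110 (F = 10*11 = 110)
m(r) = r + r**2 + r*(r**2 + 9*r) (m(r) = (r**2 + (r**2 + 9*r)*r) + r = (r**2 + r*(r**2 + 9*r)) + r = r + r**2 + r*(r**2 + 9*r))
F/m(-4) = 110/((-4*(1 + (-4)**2 + 10*(-4)))) = 110/((-4*(1 + 16 - 40))) = 110/((-4*(-23))) = 110/92 = 110*(1/92) = 55/46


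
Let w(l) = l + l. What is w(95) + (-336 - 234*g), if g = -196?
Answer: 45718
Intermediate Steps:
w(l) = 2*l
w(95) + (-336 - 234*g) = 2*95 + (-336 - 234*(-196)) = 190 + (-336 + 45864) = 190 + 45528 = 45718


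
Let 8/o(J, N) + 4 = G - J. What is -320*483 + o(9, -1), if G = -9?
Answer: -1700164/11 ≈ -1.5456e+5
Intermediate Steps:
o(J, N) = 8/(-13 - J) (o(J, N) = 8/(-4 + (-9 - J)) = 8/(-13 - J))
-320*483 + o(9, -1) = -320*483 - 8/(13 + 9) = -154560 - 8/22 = -154560 - 8*1/22 = -154560 - 4/11 = -1700164/11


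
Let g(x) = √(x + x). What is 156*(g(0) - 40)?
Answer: -6240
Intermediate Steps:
g(x) = √2*√x (g(x) = √(2*x) = √2*√x)
156*(g(0) - 40) = 156*(√2*√0 - 40) = 156*(√2*0 - 40) = 156*(0 - 40) = 156*(-40) = -6240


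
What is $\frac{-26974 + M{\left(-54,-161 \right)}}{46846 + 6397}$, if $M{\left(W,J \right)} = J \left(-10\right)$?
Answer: $- \frac{25364}{53243} \approx -0.47638$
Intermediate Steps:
$M{\left(W,J \right)} = - 10 J$
$\frac{-26974 + M{\left(-54,-161 \right)}}{46846 + 6397} = \frac{-26974 - -1610}{46846 + 6397} = \frac{-26974 + 1610}{53243} = \left(-25364\right) \frac{1}{53243} = - \frac{25364}{53243}$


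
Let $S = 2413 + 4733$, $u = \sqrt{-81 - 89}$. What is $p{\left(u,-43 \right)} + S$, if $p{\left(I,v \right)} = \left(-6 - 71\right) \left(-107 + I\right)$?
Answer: $15385 - 77 i \sqrt{170} \approx 15385.0 - 1004.0 i$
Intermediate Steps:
$u = i \sqrt{170}$ ($u = \sqrt{-170} = i \sqrt{170} \approx 13.038 i$)
$S = 7146$
$p{\left(I,v \right)} = 8239 - 77 I$ ($p{\left(I,v \right)} = - 77 \left(-107 + I\right) = 8239 - 77 I$)
$p{\left(u,-43 \right)} + S = \left(8239 - 77 i \sqrt{170}\right) + 7146 = 15385 - 77 i \sqrt{170}$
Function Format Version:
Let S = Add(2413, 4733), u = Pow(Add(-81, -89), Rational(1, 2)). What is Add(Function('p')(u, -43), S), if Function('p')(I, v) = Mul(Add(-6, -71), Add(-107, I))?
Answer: Add(15385, Mul(-77, I, Pow(170, Rational(1, 2)))) ≈ Add(15385., Mul(-1004.0, I))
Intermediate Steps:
u = Mul(I, Pow(170, Rational(1, 2))) (u = Pow(-170, Rational(1, 2)) = Mul(I, Pow(170, Rational(1, 2))) ≈ Mul(13.038, I))
S = 7146
Function('p')(I, v) = Add(8239, Mul(-77, I)) (Function('p')(I, v) = Mul(-77, Add(-107, I)) = Add(8239, Mul(-77, I)))
Add(Function('p')(u, -43), S) = Add(Add(8239, Mul(-77, Mul(I, Pow(170, Rational(1, 2))))), 7146) = Add(Add(8239, Mul(-77, I, Pow(170, Rational(1, 2)))), 7146) = Add(15385, Mul(-77, I, Pow(170, Rational(1, 2))))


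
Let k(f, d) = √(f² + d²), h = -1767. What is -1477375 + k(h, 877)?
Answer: -1477375 + √3891418 ≈ -1.4754e+6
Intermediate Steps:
k(f, d) = √(d² + f²)
-1477375 + k(h, 877) = -1477375 + √(877² + (-1767)²) = -1477375 + √(769129 + 3122289) = -1477375 + √3891418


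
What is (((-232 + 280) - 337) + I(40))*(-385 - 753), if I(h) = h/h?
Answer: 327744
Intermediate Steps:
I(h) = 1
(((-232 + 280) - 337) + I(40))*(-385 - 753) = (((-232 + 280) - 337) + 1)*(-385 - 753) = ((48 - 337) + 1)*(-1138) = (-289 + 1)*(-1138) = -288*(-1138) = 327744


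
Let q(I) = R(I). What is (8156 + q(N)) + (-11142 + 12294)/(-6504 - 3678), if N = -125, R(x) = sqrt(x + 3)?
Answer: 13840540/1697 + I*sqrt(122) ≈ 8155.9 + 11.045*I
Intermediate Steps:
R(x) = sqrt(3 + x)
q(I) = sqrt(3 + I)
(8156 + q(N)) + (-11142 + 12294)/(-6504 - 3678) = (8156 + sqrt(3 - 125)) + (-11142 + 12294)/(-6504 - 3678) = (8156 + sqrt(-122)) + 1152/(-10182) = (8156 + I*sqrt(122)) + 1152*(-1/10182) = (8156 + I*sqrt(122)) - 192/1697 = 13840540/1697 + I*sqrt(122)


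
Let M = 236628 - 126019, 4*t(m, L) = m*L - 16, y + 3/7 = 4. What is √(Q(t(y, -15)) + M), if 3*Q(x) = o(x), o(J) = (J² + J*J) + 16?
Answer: 5*√3475190/28 ≈ 332.89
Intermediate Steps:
y = 25/7 (y = -3/7 + 4 = 25/7 ≈ 3.5714)
t(m, L) = -4 + L*m/4 (t(m, L) = (m*L - 16)/4 = (L*m - 16)/4 = (-16 + L*m)/4 = -4 + L*m/4)
o(J) = 16 + 2*J² (o(J) = (J² + J²) + 16 = 2*J² + 16 = 16 + 2*J²)
M = 110609
Q(x) = 16/3 + 2*x²/3 (Q(x) = (16 + 2*x²)/3 = 16/3 + 2*x²/3)
√(Q(t(y, -15)) + M) = √((16/3 + 2*(-4 + (¼)*(-15)*(25/7))²/3) + 110609) = √((16/3 + 2*(-4 - 375/28)²/3) + 110609) = √((16/3 + 2*(-487/28)²/3) + 110609) = √((16/3 + (⅔)*(237169/784)) + 110609) = √((16/3 + 237169/1176) + 110609) = √(81147/392 + 110609) = √(43439875/392) = 5*√3475190/28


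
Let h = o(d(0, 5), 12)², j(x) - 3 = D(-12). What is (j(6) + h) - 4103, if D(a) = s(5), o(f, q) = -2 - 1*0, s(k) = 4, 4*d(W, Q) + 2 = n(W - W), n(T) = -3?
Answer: -4092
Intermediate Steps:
d(W, Q) = -5/4 (d(W, Q) = -½ + (¼)*(-3) = -½ - ¾ = -5/4)
o(f, q) = -2 (o(f, q) = -2 + 0 = -2)
D(a) = 4
j(x) = 7 (j(x) = 3 + 4 = 7)
h = 4 (h = (-2)² = 4)
(j(6) + h) - 4103 = (7 + 4) - 4103 = 11 - 4103 = -4092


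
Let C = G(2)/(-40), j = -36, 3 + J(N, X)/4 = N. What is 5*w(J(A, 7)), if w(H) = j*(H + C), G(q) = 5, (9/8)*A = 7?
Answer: -4595/2 ≈ -2297.5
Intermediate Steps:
A = 56/9 (A = (8/9)*7 = 56/9 ≈ 6.2222)
J(N, X) = -12 + 4*N
C = -1/8 (C = 5/(-40) = 5*(-1/40) = -1/8 ≈ -0.12500)
w(H) = 9/2 - 36*H (w(H) = -36*(H - 1/8) = -36*(-1/8 + H) = 9/2 - 36*H)
5*w(J(A, 7)) = 5*(9/2 - 36*(-12 + 4*(56/9))) = 5*(9/2 - 36*(-12 + 224/9)) = 5*(9/2 - 36*116/9) = 5*(9/2 - 464) = 5*(-919/2) = -4595/2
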